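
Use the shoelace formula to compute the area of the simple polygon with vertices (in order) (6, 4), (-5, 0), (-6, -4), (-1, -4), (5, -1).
Area = 107/2

Shoelace formula: Area = (1/2) |Σ_i (x_i · y_{i+1} − x_{i+1} · y_i)| (indices mod n). Compute each cross term:
  (6)(0) − (-5)(4) = 20
  (-5)(-4) − (-6)(0) = 20
  (-6)(-4) − (-1)(-4) = 20
  (-1)(-1) − (5)(-4) = 21
  (5)(4) − (6)(-1) = 26
Sum = 107, so (signed) Area = 107/2 = 107/2, |Area| = 107/2.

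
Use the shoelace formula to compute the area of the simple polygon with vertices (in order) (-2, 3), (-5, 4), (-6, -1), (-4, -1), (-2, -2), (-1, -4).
Area = 39/2

Shoelace formula: Area = (1/2) |Σ_i (x_i · y_{i+1} − x_{i+1} · y_i)| (indices mod n). Compute each cross term:
  (-2)(4) − (-5)(3) = 7
  (-5)(-1) − (-6)(4) = 29
  (-6)(-1) − (-4)(-1) = 2
  (-4)(-2) − (-2)(-1) = 6
  (-2)(-4) − (-1)(-2) = 6
  (-1)(3) − (-2)(-4) = -11
Sum = 39, so (signed) Area = 39/2 = 39/2, |Area| = 39/2.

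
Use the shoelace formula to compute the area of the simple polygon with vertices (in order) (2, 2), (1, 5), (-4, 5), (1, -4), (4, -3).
Area = 71/2

Shoelace formula: Area = (1/2) |Σ_i (x_i · y_{i+1} − x_{i+1} · y_i)| (indices mod n). Compute each cross term:
  (2)(5) − (1)(2) = 8
  (1)(5) − (-4)(5) = 25
  (-4)(-4) − (1)(5) = 11
  (1)(-3) − (4)(-4) = 13
  (4)(2) − (2)(-3) = 14
Sum = 71, so (signed) Area = 71/2 = 71/2, |Area| = 71/2.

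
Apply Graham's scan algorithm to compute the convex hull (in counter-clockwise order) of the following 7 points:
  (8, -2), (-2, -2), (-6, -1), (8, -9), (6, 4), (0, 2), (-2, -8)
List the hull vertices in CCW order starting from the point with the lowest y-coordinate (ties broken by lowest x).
Hull (CCW) = [(8, -9), (8, -2), (6, 4), (0, 2), (-6, -1), (-2, -8)]

Graham scan procedure:
  1. Find the pivot p₀ = point with lowest y (tie → lowest x): (8, -9).
  2. Sort the remaining points by polar angle around p₀.
  3. Walk through sorted points, maintaining a stack; pop the top while the last three entries make a non-left turn (cross product ≤ 0).
  4. Final stack is the convex hull in CCW order: (8, -9), (8, -2), (6, 4), (0, 2), (-6, -1), (-2, -8).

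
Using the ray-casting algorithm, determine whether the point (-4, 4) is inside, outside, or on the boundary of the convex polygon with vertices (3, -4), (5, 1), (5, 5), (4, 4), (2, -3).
The point (-4, 4) lies strictly outside the polygon

Cast a horizontal ray to the right from the query point and count how many polygon edges it crosses (each edge strictly once or zero times, handled with the usual half-open convention). 
Parity of crossings → even ⇒ outside.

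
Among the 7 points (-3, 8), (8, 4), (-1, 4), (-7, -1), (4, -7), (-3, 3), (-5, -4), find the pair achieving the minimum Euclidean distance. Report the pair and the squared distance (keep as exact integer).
Pair = ((-1, 4), (-3, 3)); squared distance = 5

Compute all C(7, 2) = 21 pairwise squared distances (x_i − x_j)² + (y_i − y_j)². The minimum is 5, attained by the pair ((-1, 4), (-3, 3)).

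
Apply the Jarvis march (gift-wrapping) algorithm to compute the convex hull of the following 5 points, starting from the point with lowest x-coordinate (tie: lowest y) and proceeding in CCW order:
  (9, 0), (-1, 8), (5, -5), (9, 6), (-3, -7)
Hull (CCW) = [(-3, -7), (5, -5), (9, 0), (9, 6), (-1, 8)]

Jarvis march: at each step, from the current hull vertex p, select the next vertex q as the point such that every other point lies strictly to the left of (or on) the directed line p → q. (Equivalently: for every other point r, the cross product (q − p) × (r − p) ≥ 0.)
Starting point (lowest x, tie lowest y): (-3, -7). Wrap until returning to start. Resulting hull: (-3, -7), (5, -5), (9, 0), (9, 6), (-1, 8).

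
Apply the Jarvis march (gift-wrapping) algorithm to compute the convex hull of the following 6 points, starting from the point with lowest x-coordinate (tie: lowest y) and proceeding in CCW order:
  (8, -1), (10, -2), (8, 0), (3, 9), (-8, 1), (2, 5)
Hull (CCW) = [(-8, 1), (10, -2), (3, 9)]

Jarvis march: at each step, from the current hull vertex p, select the next vertex q as the point such that every other point lies strictly to the left of (or on) the directed line p → q. (Equivalently: for every other point r, the cross product (q − p) × (r − p) ≥ 0.)
Starting point (lowest x, tie lowest y): (-8, 1). Wrap until returning to start. Resulting hull: (-8, 1), (10, -2), (3, 9).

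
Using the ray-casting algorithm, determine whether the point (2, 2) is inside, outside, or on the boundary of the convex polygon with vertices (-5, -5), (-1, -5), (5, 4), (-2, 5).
The point (2, 2) lies strictly inside the polygon

Cast a horizontal ray to the right from the query point and count how many polygon edges it crosses (each edge strictly once or zero times, handled with the usual half-open convention). 
Parity of crossings → odd ⇒ inside.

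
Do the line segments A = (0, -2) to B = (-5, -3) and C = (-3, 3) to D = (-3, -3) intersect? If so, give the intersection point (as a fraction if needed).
Yes; intersection at (-3, -13/5) (t = 3/5 on AB, s = 14/15 on CD)

Parametrize AB as A + t(B − A) = (0 + -5 t, -2 + -1 t) and CD as C + s(D − C) = (-3 + 0 s, 3 + -6 s). Solve the linear system for (t, s). Determinant = -30 ≠ 0, so a unique intersection of the containing lines exists. Solution: t = 3/5, s = 14/15 — both in [0, 1], so the segments cross. Intersection point: (-3, -13/5).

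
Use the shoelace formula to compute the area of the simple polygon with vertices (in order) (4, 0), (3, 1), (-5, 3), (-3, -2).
Area = 45/2

Shoelace formula: Area = (1/2) |Σ_i (x_i · y_{i+1} − x_{i+1} · y_i)| (indices mod n). Compute each cross term:
  (4)(1) − (3)(0) = 4
  (3)(3) − (-5)(1) = 14
  (-5)(-2) − (-3)(3) = 19
  (-3)(0) − (4)(-2) = 8
Sum = 45, so (signed) Area = 45/2 = 45/2, |Area| = 45/2.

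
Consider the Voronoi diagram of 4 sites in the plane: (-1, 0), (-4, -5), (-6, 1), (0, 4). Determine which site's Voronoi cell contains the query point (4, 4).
Nearest site = (0, 4)

The Voronoi cell of site s contains exactly those query points closer to s than to any other site. Compute squared distances from q = (4, 4) to each site:
  (0 − 4)² + (4 − 4)² = 16
  (-1 − 4)² + (0 − 4)² = 41
  (-6 − 4)² + (1 − 4)² = 109
  (-4 − 4)² + (-5 − 4)² = 145
Minimum is attained by (0, 4), so q lies in its Voronoi cell.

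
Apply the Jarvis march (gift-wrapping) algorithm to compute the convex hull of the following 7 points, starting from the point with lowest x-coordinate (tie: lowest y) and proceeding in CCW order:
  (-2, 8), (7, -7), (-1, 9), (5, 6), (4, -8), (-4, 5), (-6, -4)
Hull (CCW) = [(-6, -4), (4, -8), (7, -7), (5, 6), (-1, 9), (-2, 8), (-4, 5)]

Jarvis march: at each step, from the current hull vertex p, select the next vertex q as the point such that every other point lies strictly to the left of (or on) the directed line p → q. (Equivalently: for every other point r, the cross product (q − p) × (r − p) ≥ 0.)
Starting point (lowest x, tie lowest y): (-6, -4). Wrap until returning to start. Resulting hull: (-6, -4), (4, -8), (7, -7), (5, 6), (-1, 9), (-2, 8), (-4, 5).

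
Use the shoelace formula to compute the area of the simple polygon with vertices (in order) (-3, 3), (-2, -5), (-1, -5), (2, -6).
Area = 15

Shoelace formula: Area = (1/2) |Σ_i (x_i · y_{i+1} − x_{i+1} · y_i)| (indices mod n). Compute each cross term:
  (-3)(-5) − (-2)(3) = 21
  (-2)(-5) − (-1)(-5) = 5
  (-1)(-6) − (2)(-5) = 16
  (2)(3) − (-3)(-6) = -12
Sum = 30, so (signed) Area = 30/2 = 15, |Area| = 15.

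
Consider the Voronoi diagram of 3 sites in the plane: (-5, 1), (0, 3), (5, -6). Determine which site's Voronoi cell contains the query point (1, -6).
Nearest site = (5, -6)

The Voronoi cell of site s contains exactly those query points closer to s than to any other site. Compute squared distances from q = (1, -6) to each site:
  (5 − 1)² + (-6 − -6)² = 16
  (0 − 1)² + (3 − -6)² = 82
  (-5 − 1)² + (1 − -6)² = 85
Minimum is attained by (5, -6), so q lies in its Voronoi cell.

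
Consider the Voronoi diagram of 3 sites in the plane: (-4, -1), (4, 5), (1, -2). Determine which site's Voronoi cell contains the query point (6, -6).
Nearest site = (1, -2)

The Voronoi cell of site s contains exactly those query points closer to s than to any other site. Compute squared distances from q = (6, -6) to each site:
  (1 − 6)² + (-2 − -6)² = 41
  (-4 − 6)² + (-1 − -6)² = 125
  (4 − 6)² + (5 − -6)² = 125
Minimum is attained by (1, -2), so q lies in its Voronoi cell.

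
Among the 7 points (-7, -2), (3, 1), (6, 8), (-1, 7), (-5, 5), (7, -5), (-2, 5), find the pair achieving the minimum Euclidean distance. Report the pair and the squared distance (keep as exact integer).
Pair = ((-1, 7), (-2, 5)); squared distance = 5

Compute all C(7, 2) = 21 pairwise squared distances (x_i − x_j)² + (y_i − y_j)². The minimum is 5, attained by the pair ((-1, 7), (-2, 5)).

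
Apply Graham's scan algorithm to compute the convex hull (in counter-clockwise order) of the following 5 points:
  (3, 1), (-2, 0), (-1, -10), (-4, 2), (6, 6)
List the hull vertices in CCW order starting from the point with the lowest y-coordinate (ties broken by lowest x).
Hull (CCW) = [(-1, -10), (6, 6), (-4, 2)]

Graham scan procedure:
  1. Find the pivot p₀ = point with lowest y (tie → lowest x): (-1, -10).
  2. Sort the remaining points by polar angle around p₀.
  3. Walk through sorted points, maintaining a stack; pop the top while the last three entries make a non-left turn (cross product ≤ 0).
  4. Final stack is the convex hull in CCW order: (-1, -10), (6, 6), (-4, 2).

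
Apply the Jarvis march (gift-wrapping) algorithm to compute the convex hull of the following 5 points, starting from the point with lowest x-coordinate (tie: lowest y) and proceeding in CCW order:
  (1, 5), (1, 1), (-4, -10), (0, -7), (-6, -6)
Hull (CCW) = [(-6, -6), (-4, -10), (0, -7), (1, 1), (1, 5)]

Jarvis march: at each step, from the current hull vertex p, select the next vertex q as the point such that every other point lies strictly to the left of (or on) the directed line p → q. (Equivalently: for every other point r, the cross product (q − p) × (r − p) ≥ 0.)
Starting point (lowest x, tie lowest y): (-6, -6). Wrap until returning to start. Resulting hull: (-6, -6), (-4, -10), (0, -7), (1, 1), (1, 5).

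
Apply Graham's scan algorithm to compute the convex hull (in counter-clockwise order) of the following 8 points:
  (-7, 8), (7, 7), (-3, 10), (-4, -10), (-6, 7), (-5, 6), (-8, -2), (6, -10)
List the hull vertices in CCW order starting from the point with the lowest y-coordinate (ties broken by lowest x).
Hull (CCW) = [(-4, -10), (6, -10), (7, 7), (-3, 10), (-7, 8), (-8, -2)]

Graham scan procedure:
  1. Find the pivot p₀ = point with lowest y (tie → lowest x): (-4, -10).
  2. Sort the remaining points by polar angle around p₀.
  3. Walk through sorted points, maintaining a stack; pop the top while the last three entries make a non-left turn (cross product ≤ 0).
  4. Final stack is the convex hull in CCW order: (-4, -10), (6, -10), (7, 7), (-3, 10), (-7, 8), (-8, -2).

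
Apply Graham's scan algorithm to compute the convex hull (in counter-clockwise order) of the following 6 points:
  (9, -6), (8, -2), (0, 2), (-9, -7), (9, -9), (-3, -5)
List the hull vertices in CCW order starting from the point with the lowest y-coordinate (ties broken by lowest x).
Hull (CCW) = [(9, -9), (9, -6), (8, -2), (0, 2), (-9, -7)]

Graham scan procedure:
  1. Find the pivot p₀ = point with lowest y (tie → lowest x): (9, -9).
  2. Sort the remaining points by polar angle around p₀.
  3. Walk through sorted points, maintaining a stack; pop the top while the last three entries make a non-left turn (cross product ≤ 0).
  4. Final stack is the convex hull in CCW order: (9, -9), (9, -6), (8, -2), (0, 2), (-9, -7).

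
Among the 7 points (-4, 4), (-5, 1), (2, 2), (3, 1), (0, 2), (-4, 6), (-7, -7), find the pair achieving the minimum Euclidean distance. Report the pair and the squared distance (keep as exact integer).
Pair = ((2, 2), (3, 1)); squared distance = 2

Compute all C(7, 2) = 21 pairwise squared distances (x_i − x_j)² + (y_i − y_j)². The minimum is 2, attained by the pair ((2, 2), (3, 1)).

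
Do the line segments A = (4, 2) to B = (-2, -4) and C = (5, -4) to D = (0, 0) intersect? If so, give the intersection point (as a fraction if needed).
Yes; intersection at (10/9, -8/9) (t = 13/27 on AB, s = 7/9 on CD)

Parametrize AB as A + t(B − A) = (4 + -6 t, 2 + -6 t) and CD as C + s(D − C) = (5 + -5 s, -4 + 4 s). Solve the linear system for (t, s). Determinant = 54 ≠ 0, so a unique intersection of the containing lines exists. Solution: t = 13/27, s = 7/9 — both in [0, 1], so the segments cross. Intersection point: (10/9, -8/9).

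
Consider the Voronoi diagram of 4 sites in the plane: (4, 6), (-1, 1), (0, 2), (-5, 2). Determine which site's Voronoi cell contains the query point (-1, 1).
Nearest site = (-1, 1)

The Voronoi cell of site s contains exactly those query points closer to s than to any other site. Compute squared distances from q = (-1, 1) to each site:
  (-1 − -1)² + (1 − 1)² = 0
  (0 − -1)² + (2 − 1)² = 2
  (-5 − -1)² + (2 − 1)² = 17
  (4 − -1)² + (6 − 1)² = 50
Minimum is attained by (-1, 1), so q lies in its Voronoi cell.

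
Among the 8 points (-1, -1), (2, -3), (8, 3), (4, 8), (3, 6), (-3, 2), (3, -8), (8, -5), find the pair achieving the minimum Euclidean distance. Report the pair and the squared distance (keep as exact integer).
Pair = ((4, 8), (3, 6)); squared distance = 5

Compute all C(8, 2) = 28 pairwise squared distances (x_i − x_j)² + (y_i − y_j)². The minimum is 5, attained by the pair ((4, 8), (3, 6)).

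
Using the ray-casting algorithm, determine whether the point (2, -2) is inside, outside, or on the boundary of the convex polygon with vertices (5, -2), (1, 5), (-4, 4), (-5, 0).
The point (2, -2) lies strictly outside the polygon

Cast a horizontal ray to the right from the query point and count how many polygon edges it crosses (each edge strictly once or zero times, handled with the usual half-open convention). 
Parity of crossings → even ⇒ outside.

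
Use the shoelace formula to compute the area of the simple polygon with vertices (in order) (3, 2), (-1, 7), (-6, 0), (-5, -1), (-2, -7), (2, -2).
Area = 66

Shoelace formula: Area = (1/2) |Σ_i (x_i · y_{i+1} − x_{i+1} · y_i)| (indices mod n). Compute each cross term:
  (3)(7) − (-1)(2) = 23
  (-1)(0) − (-6)(7) = 42
  (-6)(-1) − (-5)(0) = 6
  (-5)(-7) − (-2)(-1) = 33
  (-2)(-2) − (2)(-7) = 18
  (2)(2) − (3)(-2) = 10
Sum = 132, so (signed) Area = 132/2 = 66, |Area| = 66.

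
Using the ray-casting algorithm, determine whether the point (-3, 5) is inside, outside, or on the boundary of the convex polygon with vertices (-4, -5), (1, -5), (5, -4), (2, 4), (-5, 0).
The point (-3, 5) lies strictly outside the polygon

Cast a horizontal ray to the right from the query point and count how many polygon edges it crosses (each edge strictly once or zero times, handled with the usual half-open convention). 
Parity of crossings → even ⇒ outside.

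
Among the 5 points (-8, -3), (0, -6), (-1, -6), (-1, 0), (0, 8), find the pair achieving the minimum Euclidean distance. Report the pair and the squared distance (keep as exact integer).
Pair = ((0, -6), (-1, -6)); squared distance = 1

Compute all C(5, 2) = 10 pairwise squared distances (x_i − x_j)² + (y_i − y_j)². The minimum is 1, attained by the pair ((0, -6), (-1, -6)).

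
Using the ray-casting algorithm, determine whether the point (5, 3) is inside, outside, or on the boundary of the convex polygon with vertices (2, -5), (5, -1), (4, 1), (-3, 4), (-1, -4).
The point (5, 3) lies strictly outside the polygon

Cast a horizontal ray to the right from the query point and count how many polygon edges it crosses (each edge strictly once or zero times, handled with the usual half-open convention). 
Parity of crossings → even ⇒ outside.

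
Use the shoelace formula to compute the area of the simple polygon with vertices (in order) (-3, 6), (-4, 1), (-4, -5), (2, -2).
Area = 69/2

Shoelace formula: Area = (1/2) |Σ_i (x_i · y_{i+1} − x_{i+1} · y_i)| (indices mod n). Compute each cross term:
  (-3)(1) − (-4)(6) = 21
  (-4)(-5) − (-4)(1) = 24
  (-4)(-2) − (2)(-5) = 18
  (2)(6) − (-3)(-2) = 6
Sum = 69, so (signed) Area = 69/2 = 69/2, |Area| = 69/2.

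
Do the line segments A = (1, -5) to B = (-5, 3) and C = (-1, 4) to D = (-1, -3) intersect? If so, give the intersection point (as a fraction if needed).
Yes; intersection at (-1, -7/3) (t = 1/3 on AB, s = 19/21 on CD)

Parametrize AB as A + t(B − A) = (1 + -6 t, -5 + 8 t) and CD as C + s(D − C) = (-1 + 0 s, 4 + -7 s). Solve the linear system for (t, s). Determinant = -42 ≠ 0, so a unique intersection of the containing lines exists. Solution: t = 1/3, s = 19/21 — both in [0, 1], so the segments cross. Intersection point: (-1, -7/3).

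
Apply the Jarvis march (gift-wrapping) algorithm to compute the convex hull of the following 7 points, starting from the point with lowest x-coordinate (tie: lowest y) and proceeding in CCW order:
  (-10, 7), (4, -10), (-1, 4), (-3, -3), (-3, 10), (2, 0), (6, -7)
Hull (CCW) = [(-10, 7), (-3, -3), (4, -10), (6, -7), (-3, 10)]

Jarvis march: at each step, from the current hull vertex p, select the next vertex q as the point such that every other point lies strictly to the left of (or on) the directed line p → q. (Equivalently: for every other point r, the cross product (q − p) × (r − p) ≥ 0.)
Starting point (lowest x, tie lowest y): (-10, 7). Wrap until returning to start. Resulting hull: (-10, 7), (-3, -3), (4, -10), (6, -7), (-3, 10).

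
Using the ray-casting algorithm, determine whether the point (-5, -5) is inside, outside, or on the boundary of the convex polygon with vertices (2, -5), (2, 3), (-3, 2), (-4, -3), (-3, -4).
The point (-5, -5) lies strictly outside the polygon

Cast a horizontal ray to the right from the query point and count how many polygon edges it crosses (each edge strictly once or zero times, handled with the usual half-open convention). 
Parity of crossings → even ⇒ outside.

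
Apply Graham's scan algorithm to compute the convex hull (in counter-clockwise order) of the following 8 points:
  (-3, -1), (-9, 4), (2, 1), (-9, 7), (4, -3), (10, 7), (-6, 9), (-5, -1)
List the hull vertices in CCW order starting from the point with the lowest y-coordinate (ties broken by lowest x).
Hull (CCW) = [(4, -3), (10, 7), (-6, 9), (-9, 7), (-9, 4), (-5, -1)]

Graham scan procedure:
  1. Find the pivot p₀ = point with lowest y (tie → lowest x): (4, -3).
  2. Sort the remaining points by polar angle around p₀.
  3. Walk through sorted points, maintaining a stack; pop the top while the last three entries make a non-left turn (cross product ≤ 0).
  4. Final stack is the convex hull in CCW order: (4, -3), (10, 7), (-6, 9), (-9, 7), (-9, 4), (-5, -1).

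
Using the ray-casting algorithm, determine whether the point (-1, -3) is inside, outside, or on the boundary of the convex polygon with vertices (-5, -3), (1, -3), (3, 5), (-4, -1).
The point (-1, -3) lies on the polygon boundary

Boundary check: the query satisfies the collinearity and bounding-box conditions for some polygon edge, so it lies exactly on the boundary.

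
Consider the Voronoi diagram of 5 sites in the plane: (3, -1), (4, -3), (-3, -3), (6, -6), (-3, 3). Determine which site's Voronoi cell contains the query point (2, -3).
Nearest site = (4, -3)

The Voronoi cell of site s contains exactly those query points closer to s than to any other site. Compute squared distances from q = (2, -3) to each site:
  (4 − 2)² + (-3 − -3)² = 4
  (3 − 2)² + (-1 − -3)² = 5
  (-3 − 2)² + (-3 − -3)² = 25
  (6 − 2)² + (-6 − -3)² = 25
  (-3 − 2)² + (3 − -3)² = 61
Minimum is attained by (4, -3), so q lies in its Voronoi cell.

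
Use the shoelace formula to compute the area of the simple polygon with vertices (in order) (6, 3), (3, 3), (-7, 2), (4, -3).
Area = 79/2

Shoelace formula: Area = (1/2) |Σ_i (x_i · y_{i+1} − x_{i+1} · y_i)| (indices mod n). Compute each cross term:
  (6)(3) − (3)(3) = 9
  (3)(2) − (-7)(3) = 27
  (-7)(-3) − (4)(2) = 13
  (4)(3) − (6)(-3) = 30
Sum = 79, so (signed) Area = 79/2 = 79/2, |Area| = 79/2.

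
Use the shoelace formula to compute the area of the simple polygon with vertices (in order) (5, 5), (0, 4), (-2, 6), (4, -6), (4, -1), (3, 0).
Area = 27

Shoelace formula: Area = (1/2) |Σ_i (x_i · y_{i+1} − x_{i+1} · y_i)| (indices mod n). Compute each cross term:
  (5)(4) − (0)(5) = 20
  (0)(6) − (-2)(4) = 8
  (-2)(-6) − (4)(6) = -12
  (4)(-1) − (4)(-6) = 20
  (4)(0) − (3)(-1) = 3
  (3)(5) − (5)(0) = 15
Sum = 54, so (signed) Area = 54/2 = 27, |Area| = 27.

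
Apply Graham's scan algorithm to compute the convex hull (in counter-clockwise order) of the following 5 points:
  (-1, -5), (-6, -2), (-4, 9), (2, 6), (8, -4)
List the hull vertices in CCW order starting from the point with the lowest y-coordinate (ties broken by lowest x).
Hull (CCW) = [(-1, -5), (8, -4), (2, 6), (-4, 9), (-6, -2)]

Graham scan procedure:
  1. Find the pivot p₀ = point with lowest y (tie → lowest x): (-1, -5).
  2. Sort the remaining points by polar angle around p₀.
  3. Walk through sorted points, maintaining a stack; pop the top while the last three entries make a non-left turn (cross product ≤ 0).
  4. Final stack is the convex hull in CCW order: (-1, -5), (8, -4), (2, 6), (-4, 9), (-6, -2).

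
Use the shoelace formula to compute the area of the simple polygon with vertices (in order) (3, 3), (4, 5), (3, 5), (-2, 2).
Area = 6

Shoelace formula: Area = (1/2) |Σ_i (x_i · y_{i+1} − x_{i+1} · y_i)| (indices mod n). Compute each cross term:
  (3)(5) − (4)(3) = 3
  (4)(5) − (3)(5) = 5
  (3)(2) − (-2)(5) = 16
  (-2)(3) − (3)(2) = -12
Sum = 12, so (signed) Area = 12/2 = 6, |Area| = 6.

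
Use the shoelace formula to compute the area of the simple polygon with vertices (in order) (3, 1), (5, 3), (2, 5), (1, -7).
Area = 13

Shoelace formula: Area = (1/2) |Σ_i (x_i · y_{i+1} − x_{i+1} · y_i)| (indices mod n). Compute each cross term:
  (3)(3) − (5)(1) = 4
  (5)(5) − (2)(3) = 19
  (2)(-7) − (1)(5) = -19
  (1)(1) − (3)(-7) = 22
Sum = 26, so (signed) Area = 26/2 = 13, |Area| = 13.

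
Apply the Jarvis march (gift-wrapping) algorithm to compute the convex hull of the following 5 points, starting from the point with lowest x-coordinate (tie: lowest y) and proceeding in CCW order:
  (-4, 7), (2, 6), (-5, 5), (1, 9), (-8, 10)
Hull (CCW) = [(-8, 10), (-5, 5), (2, 6), (1, 9)]

Jarvis march: at each step, from the current hull vertex p, select the next vertex q as the point such that every other point lies strictly to the left of (or on) the directed line p → q. (Equivalently: for every other point r, the cross product (q − p) × (r − p) ≥ 0.)
Starting point (lowest x, tie lowest y): (-8, 10). Wrap until returning to start. Resulting hull: (-8, 10), (-5, 5), (2, 6), (1, 9).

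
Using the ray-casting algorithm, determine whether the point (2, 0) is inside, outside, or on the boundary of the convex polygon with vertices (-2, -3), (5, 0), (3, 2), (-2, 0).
The point (2, 0) lies strictly inside the polygon

Cast a horizontal ray to the right from the query point and count how many polygon edges it crosses (each edge strictly once or zero times, handled with the usual half-open convention). 
Parity of crossings → odd ⇒ inside.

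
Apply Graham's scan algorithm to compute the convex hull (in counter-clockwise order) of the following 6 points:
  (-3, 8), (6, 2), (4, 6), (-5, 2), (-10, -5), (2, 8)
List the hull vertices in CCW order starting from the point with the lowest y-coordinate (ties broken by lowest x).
Hull (CCW) = [(-10, -5), (6, 2), (4, 6), (2, 8), (-3, 8)]

Graham scan procedure:
  1. Find the pivot p₀ = point with lowest y (tie → lowest x): (-10, -5).
  2. Sort the remaining points by polar angle around p₀.
  3. Walk through sorted points, maintaining a stack; pop the top while the last three entries make a non-left turn (cross product ≤ 0).
  4. Final stack is the convex hull in CCW order: (-10, -5), (6, 2), (4, 6), (2, 8), (-3, 8).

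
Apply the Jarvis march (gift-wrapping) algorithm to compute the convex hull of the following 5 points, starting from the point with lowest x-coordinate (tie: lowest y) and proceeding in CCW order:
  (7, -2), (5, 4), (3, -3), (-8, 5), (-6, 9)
Hull (CCW) = [(-8, 5), (3, -3), (7, -2), (5, 4), (-6, 9)]

Jarvis march: at each step, from the current hull vertex p, select the next vertex q as the point such that every other point lies strictly to the left of (or on) the directed line p → q. (Equivalently: for every other point r, the cross product (q − p) × (r − p) ≥ 0.)
Starting point (lowest x, tie lowest y): (-8, 5). Wrap until returning to start. Resulting hull: (-8, 5), (3, -3), (7, -2), (5, 4), (-6, 9).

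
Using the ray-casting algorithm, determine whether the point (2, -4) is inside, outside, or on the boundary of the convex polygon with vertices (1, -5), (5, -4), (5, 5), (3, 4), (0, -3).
The point (2, -4) lies strictly inside the polygon

Cast a horizontal ray to the right from the query point and count how many polygon edges it crosses (each edge strictly once or zero times, handled with the usual half-open convention). 
Parity of crossings → odd ⇒ inside.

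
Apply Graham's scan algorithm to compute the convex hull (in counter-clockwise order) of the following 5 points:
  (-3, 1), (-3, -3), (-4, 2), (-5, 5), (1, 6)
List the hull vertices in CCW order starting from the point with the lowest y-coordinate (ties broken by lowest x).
Hull (CCW) = [(-3, -3), (1, 6), (-5, 5)]

Graham scan procedure:
  1. Find the pivot p₀ = point with lowest y (tie → lowest x): (-3, -3).
  2. Sort the remaining points by polar angle around p₀.
  3. Walk through sorted points, maintaining a stack; pop the top while the last three entries make a non-left turn (cross product ≤ 0).
  4. Final stack is the convex hull in CCW order: (-3, -3), (1, 6), (-5, 5).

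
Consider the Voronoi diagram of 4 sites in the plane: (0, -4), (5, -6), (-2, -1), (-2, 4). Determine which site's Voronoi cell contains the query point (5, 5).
Nearest site = (-2, 4)

The Voronoi cell of site s contains exactly those query points closer to s than to any other site. Compute squared distances from q = (5, 5) to each site:
  (-2 − 5)² + (4 − 5)² = 50
  (-2 − 5)² + (-1 − 5)² = 85
  (0 − 5)² + (-4 − 5)² = 106
  (5 − 5)² + (-6 − 5)² = 121
Minimum is attained by (-2, 4), so q lies in its Voronoi cell.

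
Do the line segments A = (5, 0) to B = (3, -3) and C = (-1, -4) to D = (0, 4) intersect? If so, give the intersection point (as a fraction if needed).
No (intersection of containing lines falls outside at least one segment)

Parametrize and solve: t = 44/13, s = -10/13. At least one of these is outside [0, 1], so the segments do not intersect.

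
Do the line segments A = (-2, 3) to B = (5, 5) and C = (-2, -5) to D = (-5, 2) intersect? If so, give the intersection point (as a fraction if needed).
No (intersection of containing lines falls outside at least one segment)

Parametrize and solve: t = -24/55, s = 56/55. At least one of these is outside [0, 1], so the segments do not intersect.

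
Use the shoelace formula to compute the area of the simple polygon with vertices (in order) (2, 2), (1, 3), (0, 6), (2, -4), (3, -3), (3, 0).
Area = 19/2

Shoelace formula: Area = (1/2) |Σ_i (x_i · y_{i+1} − x_{i+1} · y_i)| (indices mod n). Compute each cross term:
  (2)(3) − (1)(2) = 4
  (1)(6) − (0)(3) = 6
  (0)(-4) − (2)(6) = -12
  (2)(-3) − (3)(-4) = 6
  (3)(0) − (3)(-3) = 9
  (3)(2) − (2)(0) = 6
Sum = 19, so (signed) Area = 19/2 = 19/2, |Area| = 19/2.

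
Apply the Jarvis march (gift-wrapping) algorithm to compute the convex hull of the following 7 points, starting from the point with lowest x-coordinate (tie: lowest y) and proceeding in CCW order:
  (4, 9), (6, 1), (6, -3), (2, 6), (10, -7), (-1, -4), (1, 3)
Hull (CCW) = [(-1, -4), (10, -7), (4, 9), (2, 6), (1, 3)]

Jarvis march: at each step, from the current hull vertex p, select the next vertex q as the point such that every other point lies strictly to the left of (or on) the directed line p → q. (Equivalently: for every other point r, the cross product (q − p) × (r − p) ≥ 0.)
Starting point (lowest x, tie lowest y): (-1, -4). Wrap until returning to start. Resulting hull: (-1, -4), (10, -7), (4, 9), (2, 6), (1, 3).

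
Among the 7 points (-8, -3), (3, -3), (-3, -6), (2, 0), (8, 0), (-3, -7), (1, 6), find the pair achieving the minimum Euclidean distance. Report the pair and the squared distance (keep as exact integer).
Pair = ((-3, -6), (-3, -7)); squared distance = 1

Compute all C(7, 2) = 21 pairwise squared distances (x_i − x_j)² + (y_i − y_j)². The minimum is 1, attained by the pair ((-3, -6), (-3, -7)).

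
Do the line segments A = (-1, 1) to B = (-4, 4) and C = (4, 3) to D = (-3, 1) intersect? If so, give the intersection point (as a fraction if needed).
Yes; intersection at (-13/9, 13/9) (t = 4/27 on AB, s = 7/9 on CD)

Parametrize AB as A + t(B − A) = (-1 + -3 t, 1 + 3 t) and CD as C + s(D − C) = (4 + -7 s, 3 + -2 s). Solve the linear system for (t, s). Determinant = -27 ≠ 0, so a unique intersection of the containing lines exists. Solution: t = 4/27, s = 7/9 — both in [0, 1], so the segments cross. Intersection point: (-13/9, 13/9).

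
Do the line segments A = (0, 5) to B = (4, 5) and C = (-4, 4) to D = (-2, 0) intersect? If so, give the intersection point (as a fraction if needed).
No (intersection of containing lines falls outside at least one segment)

Parametrize and solve: t = -9/8, s = -1/4. At least one of these is outside [0, 1], so the segments do not intersect.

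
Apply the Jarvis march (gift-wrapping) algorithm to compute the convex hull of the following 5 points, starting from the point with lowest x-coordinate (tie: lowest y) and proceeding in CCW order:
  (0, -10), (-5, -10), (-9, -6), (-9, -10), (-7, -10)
Hull (CCW) = [(-9, -10), (0, -10), (-9, -6)]

Jarvis march: at each step, from the current hull vertex p, select the next vertex q as the point such that every other point lies strictly to the left of (or on) the directed line p → q. (Equivalently: for every other point r, the cross product (q − p) × (r − p) ≥ 0.)
Starting point (lowest x, tie lowest y): (-9, -10). Wrap until returning to start. Resulting hull: (-9, -10), (0, -10), (-9, -6).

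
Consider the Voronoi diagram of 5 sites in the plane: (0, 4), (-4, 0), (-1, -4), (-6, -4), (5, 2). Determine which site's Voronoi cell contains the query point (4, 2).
Nearest site = (5, 2)

The Voronoi cell of site s contains exactly those query points closer to s than to any other site. Compute squared distances from q = (4, 2) to each site:
  (5 − 4)² + (2 − 2)² = 1
  (0 − 4)² + (4 − 2)² = 20
  (-1 − 4)² + (-4 − 2)² = 61
  (-4 − 4)² + (0 − 2)² = 68
  (-6 − 4)² + (-4 − 2)² = 136
Minimum is attained by (5, 2), so q lies in its Voronoi cell.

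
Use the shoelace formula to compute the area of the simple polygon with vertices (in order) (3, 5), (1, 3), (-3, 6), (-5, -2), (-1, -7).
Area = 52

Shoelace formula: Area = (1/2) |Σ_i (x_i · y_{i+1} − x_{i+1} · y_i)| (indices mod n). Compute each cross term:
  (3)(3) − (1)(5) = 4
  (1)(6) − (-3)(3) = 15
  (-3)(-2) − (-5)(6) = 36
  (-5)(-7) − (-1)(-2) = 33
  (-1)(5) − (3)(-7) = 16
Sum = 104, so (signed) Area = 104/2 = 52, |Area| = 52.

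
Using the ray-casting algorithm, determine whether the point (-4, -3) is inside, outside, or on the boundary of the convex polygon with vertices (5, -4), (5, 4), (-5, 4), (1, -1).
The point (-4, -3) lies strictly outside the polygon

Cast a horizontal ray to the right from the query point and count how many polygon edges it crosses (each edge strictly once or zero times, handled with the usual half-open convention). 
Parity of crossings → even ⇒ outside.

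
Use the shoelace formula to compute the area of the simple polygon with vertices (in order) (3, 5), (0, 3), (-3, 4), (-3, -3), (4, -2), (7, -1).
Area = 105/2

Shoelace formula: Area = (1/2) |Σ_i (x_i · y_{i+1} − x_{i+1} · y_i)| (indices mod n). Compute each cross term:
  (3)(3) − (0)(5) = 9
  (0)(4) − (-3)(3) = 9
  (-3)(-3) − (-3)(4) = 21
  (-3)(-2) − (4)(-3) = 18
  (4)(-1) − (7)(-2) = 10
  (7)(5) − (3)(-1) = 38
Sum = 105, so (signed) Area = 105/2 = 105/2, |Area| = 105/2.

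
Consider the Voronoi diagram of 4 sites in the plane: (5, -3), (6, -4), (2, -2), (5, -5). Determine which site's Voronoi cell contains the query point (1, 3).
Nearest site = (2, -2)

The Voronoi cell of site s contains exactly those query points closer to s than to any other site. Compute squared distances from q = (1, 3) to each site:
  (2 − 1)² + (-2 − 3)² = 26
  (5 − 1)² + (-3 − 3)² = 52
  (6 − 1)² + (-4 − 3)² = 74
  (5 − 1)² + (-5 − 3)² = 80
Minimum is attained by (2, -2), so q lies in its Voronoi cell.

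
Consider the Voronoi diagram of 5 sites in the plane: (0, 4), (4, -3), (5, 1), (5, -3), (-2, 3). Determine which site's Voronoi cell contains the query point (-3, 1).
Nearest site = (-2, 3)

The Voronoi cell of site s contains exactly those query points closer to s than to any other site. Compute squared distances from q = (-3, 1) to each site:
  (-2 − -3)² + (3 − 1)² = 5
  (0 − -3)² + (4 − 1)² = 18
  (5 − -3)² + (1 − 1)² = 64
  (4 − -3)² + (-3 − 1)² = 65
  (5 − -3)² + (-3 − 1)² = 80
Minimum is attained by (-2, 3), so q lies in its Voronoi cell.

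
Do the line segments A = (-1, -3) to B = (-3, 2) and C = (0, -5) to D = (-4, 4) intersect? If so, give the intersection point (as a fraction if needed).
Yes; intersection at (-2, -1/2) (t = 1/2 on AB, s = 1/2 on CD)

Parametrize AB as A + t(B − A) = (-1 + -2 t, -3 + 5 t) and CD as C + s(D − C) = (0 + -4 s, -5 + 9 s). Solve the linear system for (t, s). Determinant = -2 ≠ 0, so a unique intersection of the containing lines exists. Solution: t = 1/2, s = 1/2 — both in [0, 1], so the segments cross. Intersection point: (-2, -1/2).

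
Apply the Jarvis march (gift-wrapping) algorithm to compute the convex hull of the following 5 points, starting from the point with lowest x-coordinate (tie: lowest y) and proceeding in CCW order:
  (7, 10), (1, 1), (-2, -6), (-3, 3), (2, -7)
Hull (CCW) = [(-3, 3), (-2, -6), (2, -7), (7, 10)]

Jarvis march: at each step, from the current hull vertex p, select the next vertex q as the point such that every other point lies strictly to the left of (or on) the directed line p → q. (Equivalently: for every other point r, the cross product (q − p) × (r − p) ≥ 0.)
Starting point (lowest x, tie lowest y): (-3, 3). Wrap until returning to start. Resulting hull: (-3, 3), (-2, -6), (2, -7), (7, 10).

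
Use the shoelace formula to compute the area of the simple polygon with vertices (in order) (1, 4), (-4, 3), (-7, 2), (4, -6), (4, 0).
Area = 53

Shoelace formula: Area = (1/2) |Σ_i (x_i · y_{i+1} − x_{i+1} · y_i)| (indices mod n). Compute each cross term:
  (1)(3) − (-4)(4) = 19
  (-4)(2) − (-7)(3) = 13
  (-7)(-6) − (4)(2) = 34
  (4)(0) − (4)(-6) = 24
  (4)(4) − (1)(0) = 16
Sum = 106, so (signed) Area = 106/2 = 53, |Area| = 53.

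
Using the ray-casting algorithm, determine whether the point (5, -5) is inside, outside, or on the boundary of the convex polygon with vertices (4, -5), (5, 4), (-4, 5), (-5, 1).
The point (5, -5) lies strictly outside the polygon

Cast a horizontal ray to the right from the query point and count how many polygon edges it crosses (each edge strictly once or zero times, handled with the usual half-open convention). 
Parity of crossings → even ⇒ outside.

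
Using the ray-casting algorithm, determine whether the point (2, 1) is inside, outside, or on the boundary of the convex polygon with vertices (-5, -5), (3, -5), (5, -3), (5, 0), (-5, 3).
The point (2, 1) lies strictly outside the polygon

Cast a horizontal ray to the right from the query point and count how many polygon edges it crosses (each edge strictly once or zero times, handled with the usual half-open convention). 
Parity of crossings → even ⇒ outside.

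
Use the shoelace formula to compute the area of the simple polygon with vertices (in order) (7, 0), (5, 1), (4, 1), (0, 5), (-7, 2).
Area = 49/2

Shoelace formula: Area = (1/2) |Σ_i (x_i · y_{i+1} − x_{i+1} · y_i)| (indices mod n). Compute each cross term:
  (7)(1) − (5)(0) = 7
  (5)(1) − (4)(1) = 1
  (4)(5) − (0)(1) = 20
  (0)(2) − (-7)(5) = 35
  (-7)(0) − (7)(2) = -14
Sum = 49, so (signed) Area = 49/2 = 49/2, |Area| = 49/2.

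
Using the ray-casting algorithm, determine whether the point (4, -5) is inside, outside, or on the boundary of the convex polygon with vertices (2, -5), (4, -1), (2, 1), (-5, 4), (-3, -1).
The point (4, -5) lies strictly outside the polygon

Cast a horizontal ray to the right from the query point and count how many polygon edges it crosses (each edge strictly once or zero times, handled with the usual half-open convention). 
Parity of crossings → even ⇒ outside.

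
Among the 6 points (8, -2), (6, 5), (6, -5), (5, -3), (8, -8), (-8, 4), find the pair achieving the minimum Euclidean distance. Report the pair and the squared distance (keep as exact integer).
Pair = ((6, -5), (5, -3)); squared distance = 5

Compute all C(6, 2) = 15 pairwise squared distances (x_i − x_j)² + (y_i − y_j)². The minimum is 5, attained by the pair ((6, -5), (5, -3)).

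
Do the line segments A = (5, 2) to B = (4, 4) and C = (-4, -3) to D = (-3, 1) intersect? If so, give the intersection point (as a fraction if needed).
No (intersection of containing lines falls outside at least one segment)

Parametrize and solve: t = 31/6, s = 23/6. At least one of these is outside [0, 1], so the segments do not intersect.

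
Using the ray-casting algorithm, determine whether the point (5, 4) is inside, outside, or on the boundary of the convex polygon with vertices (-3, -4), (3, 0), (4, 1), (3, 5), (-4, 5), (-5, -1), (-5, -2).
The point (5, 4) lies strictly outside the polygon

Cast a horizontal ray to the right from the query point and count how many polygon edges it crosses (each edge strictly once or zero times, handled with the usual half-open convention). 
Parity of crossings → even ⇒ outside.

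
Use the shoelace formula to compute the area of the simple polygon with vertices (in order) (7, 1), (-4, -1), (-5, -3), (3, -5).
Area = 38

Shoelace formula: Area = (1/2) |Σ_i (x_i · y_{i+1} − x_{i+1} · y_i)| (indices mod n). Compute each cross term:
  (7)(-1) − (-4)(1) = -3
  (-4)(-3) − (-5)(-1) = 7
  (-5)(-5) − (3)(-3) = 34
  (3)(1) − (7)(-5) = 38
Sum = 76, so (signed) Area = 76/2 = 38, |Area| = 38.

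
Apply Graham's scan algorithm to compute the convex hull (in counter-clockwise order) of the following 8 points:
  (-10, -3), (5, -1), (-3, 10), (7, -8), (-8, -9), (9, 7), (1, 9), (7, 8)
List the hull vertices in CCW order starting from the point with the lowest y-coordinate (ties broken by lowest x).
Hull (CCW) = [(-8, -9), (7, -8), (9, 7), (7, 8), (-3, 10), (-10, -3)]

Graham scan procedure:
  1. Find the pivot p₀ = point with lowest y (tie → lowest x): (-8, -9).
  2. Sort the remaining points by polar angle around p₀.
  3. Walk through sorted points, maintaining a stack; pop the top while the last three entries make a non-left turn (cross product ≤ 0).
  4. Final stack is the convex hull in CCW order: (-8, -9), (7, -8), (9, 7), (7, 8), (-3, 10), (-10, -3).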